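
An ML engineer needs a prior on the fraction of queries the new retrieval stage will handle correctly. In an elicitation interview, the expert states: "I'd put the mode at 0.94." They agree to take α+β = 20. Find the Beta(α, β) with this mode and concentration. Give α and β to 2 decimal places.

For α,β > 1 the Beta mode is (α−1)/(α+β−2). With α+β = 20, the mode is (α−1)/18.
Set (α−1)/18 = 0.94 → α = 1 + 0.94·18 = 17.92.
β = 20 − α = 2.08.

α = 17.92, β = 2.08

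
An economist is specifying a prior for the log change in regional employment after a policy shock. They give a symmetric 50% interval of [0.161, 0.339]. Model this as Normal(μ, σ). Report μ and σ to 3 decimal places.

A symmetric 50% interval runs μ ± z·σ with z = 0.6745.
Half-width = 0.089, so σ = 0.089/0.6745 = 0.132.
μ is the interval midpoint, 0.250.

μ = 0.250, σ = 0.132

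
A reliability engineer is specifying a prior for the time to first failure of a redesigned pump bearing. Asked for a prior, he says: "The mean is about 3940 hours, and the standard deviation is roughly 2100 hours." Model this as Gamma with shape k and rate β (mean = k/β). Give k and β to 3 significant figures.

k ≈ 3.52, β ≈ 0.000893

For Gamma(k, rate β): mean = k/β, variance = k/β², so CV = 1/√k.
CV = SD/mean = 2100/3940 = 0.533, hence k = 1/CV² = 3.52.
Then β = k/mean = 3.52/3940 = 0.000893.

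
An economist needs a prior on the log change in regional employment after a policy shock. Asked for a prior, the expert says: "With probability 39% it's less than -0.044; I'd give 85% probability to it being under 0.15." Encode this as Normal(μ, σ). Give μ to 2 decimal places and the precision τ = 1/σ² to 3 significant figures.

μ = -0.00, τ = 46

The p-quantile of Normal(μ,σ) is μ + z_p·σ, with z_{0.39} = -0.2793 and z_{0.85} = 1.036.
Eliminate σ: μ = (z₂·x₁ − z₁·x₂)/(z₂ − z₁) = (1.036·-0.044 − (-0.2793)·0.15)/1.316 = -0.00.
Then σ = (x₂ − x₁)/(z₂ − z₁) = (0.15 − -0.044)/1.316 = 0.15.
Precision τ = 1/σ² = 1/0.1474² = 46.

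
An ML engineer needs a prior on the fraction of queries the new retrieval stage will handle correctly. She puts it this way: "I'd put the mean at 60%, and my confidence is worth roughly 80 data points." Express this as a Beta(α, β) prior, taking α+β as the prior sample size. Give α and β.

α = 48, β = 32

Under the effective-sample-size interpretation, Beta(α, β) has prior mean α/(α+β) and prior sample size α+β.
So α+β = 80 and α/(α+β) = 0.6, giving α = 0.6·80 = 48 and β = 80 − 48 = 32.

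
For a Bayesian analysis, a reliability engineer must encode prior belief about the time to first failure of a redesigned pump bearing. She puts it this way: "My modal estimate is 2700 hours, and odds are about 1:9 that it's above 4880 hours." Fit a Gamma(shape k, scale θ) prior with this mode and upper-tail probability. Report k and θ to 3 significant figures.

Gamma(k,θ) with k>1 has mode (k−1)θ, so θ = 2700/(k−1).
Need P(X < 4880) = 0.9 with θ tied to k this way. Start at k = 2, θ = 2700: P(X<4880) ≈ 0.539.
Too low — raise k to concentrate. Iterating converges to k ≈ 6.44.
Then θ = 2700/(6.44−1) ≈ 497.

k ≈ 6.44, θ ≈ 497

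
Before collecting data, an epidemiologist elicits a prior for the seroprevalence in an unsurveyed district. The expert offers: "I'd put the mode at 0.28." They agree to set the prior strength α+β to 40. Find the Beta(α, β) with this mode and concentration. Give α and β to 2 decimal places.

α = 11.64, β = 28.36

For α,β > 1 the Beta mode is (α−1)/(α+β−2). With α+β = 40, the mode is (α−1)/38.
Set (α−1)/38 = 0.28 → α = 1 + 0.28·38 = 11.64.
β = 40 − α = 28.36.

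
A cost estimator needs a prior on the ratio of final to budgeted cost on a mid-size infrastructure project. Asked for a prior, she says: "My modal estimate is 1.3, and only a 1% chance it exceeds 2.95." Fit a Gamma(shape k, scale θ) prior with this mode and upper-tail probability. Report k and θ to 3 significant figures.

k ≈ 8.13, θ ≈ 0.182

Gamma(k,θ) with k>1 has mode (k−1)θ, so θ = 1.3/(k−1).
Need P(X < 2.95) = 0.99 with θ tied to k this way. Start at k = 2, θ = 1.3: P(X<2.95) ≈ 0.662.
Too low — raise k to concentrate. Iterating converges to k ≈ 8.13.
Then θ = 1.3/(8.13−1) ≈ 0.182.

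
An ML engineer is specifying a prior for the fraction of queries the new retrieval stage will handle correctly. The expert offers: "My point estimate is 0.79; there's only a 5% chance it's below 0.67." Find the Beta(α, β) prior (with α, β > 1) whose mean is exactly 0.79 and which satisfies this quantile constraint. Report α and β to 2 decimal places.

With mean 0.79 fixed, write α = 0.79s, β = 0.21s where s = α+β.
Need P(θ < 0.67) = 0.05 under Beta(0.79s, 0.21s). Normal approximation: (q−m)/√(m(1−m)/s) ≈ z_{0.05} = -1.64, so s ≈ 0.79·0.21·(-1.64)²/(0.67−0.79)² = 31.2.
At s = 31.2: P(θ<0.67) ≈ 0.060. Adjusting to match 0.05 gives s ≈ 35.35.
So α = 0.79·35.35 ≈ 27.92, β = 0.21·35.35 ≈ 7.42.

α ≈ 27.92, β ≈ 7.42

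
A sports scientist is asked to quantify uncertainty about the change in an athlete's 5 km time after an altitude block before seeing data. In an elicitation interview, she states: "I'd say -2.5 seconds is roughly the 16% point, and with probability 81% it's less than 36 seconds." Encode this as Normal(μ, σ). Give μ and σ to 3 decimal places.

The p-quantile of Normal(μ,σ) is μ + z_p·σ, with z_{0.16} = -0.9945 and z_{0.81} = 0.8779.
Eliminate σ: μ = (z₂·x₁ − z₁·x₂)/(z₂ − z₁) = (0.8779·-2.5 − (-0.9945)·36)/1.872 = 17.948.
Then σ = (x₂ − x₁)/(z₂ − z₁) = (36 − -2.5)/1.872 = 20.562.

μ = 17.948, σ = 20.562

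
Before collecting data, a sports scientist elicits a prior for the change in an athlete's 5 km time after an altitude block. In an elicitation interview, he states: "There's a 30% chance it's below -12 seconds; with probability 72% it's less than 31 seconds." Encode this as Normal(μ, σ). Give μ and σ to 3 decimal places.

The p-quantile of Normal(μ,σ) is μ + z_p·σ, with z_{0.3} = -0.5244 and z_{0.72} = 0.5828.
Eliminate σ: μ = (z₂·x₁ − z₁·x₂)/(z₂ − z₁) = (0.5828·-12 − (-0.5244)·31)/1.107 = 8.365.
Then σ = (x₂ − x₁)/(z₂ − z₁) = (31 − -12)/1.107 = 38.835.

μ = 8.365, σ = 38.835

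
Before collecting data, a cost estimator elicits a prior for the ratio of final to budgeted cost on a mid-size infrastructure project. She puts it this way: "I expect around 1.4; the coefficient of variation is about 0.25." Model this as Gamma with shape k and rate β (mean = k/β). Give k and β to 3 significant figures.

k ≈ 16, β ≈ 11.4

For Gamma(k, rate β): mean = k/β, variance = k/β², so CV = 1/√k.
CV = 0.25, hence k = 1/CV² = 16.
Then β = k/mean = 16/1.4 = 11.4.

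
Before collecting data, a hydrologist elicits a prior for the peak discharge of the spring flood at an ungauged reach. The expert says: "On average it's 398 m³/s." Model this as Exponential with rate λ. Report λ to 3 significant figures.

λ ≈ 0.00251

Exponential mean = 1/λ, so λ = 1/398.0 = 0.00251.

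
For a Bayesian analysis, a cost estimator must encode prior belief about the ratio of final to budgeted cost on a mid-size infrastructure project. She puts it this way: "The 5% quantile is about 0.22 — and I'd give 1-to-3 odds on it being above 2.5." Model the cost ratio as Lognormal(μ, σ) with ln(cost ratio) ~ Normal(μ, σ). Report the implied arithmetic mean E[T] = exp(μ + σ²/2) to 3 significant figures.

E[T] ≈ 2.14

If T ~ Lognormal(μ,σ) then ln T ~ Normal(μ,σ), so the p-quantile of ln T is μ + z_p·σ.
ln(0.22) = -1.514 and ln(2.5) = 0.9163; z_{0.05} = -1.645, z_{0.75} = 0.6745.
σ = (0.9163 − -1.514)/(0.6745 − (-1.645)) = 1.048.
μ = -1.514 − (-1.645)·1.048 = 0.209.
E[T] = exp(μ + σ²/2) = exp(0.209 + 0.5490) = 2.14.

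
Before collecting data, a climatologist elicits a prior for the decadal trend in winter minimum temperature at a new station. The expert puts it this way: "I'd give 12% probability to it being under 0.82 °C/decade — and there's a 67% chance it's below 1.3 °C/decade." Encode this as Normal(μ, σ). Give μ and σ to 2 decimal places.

μ = 1.17, σ = 0.30

For Normal(μ,σ), the p-quantile is μ + z_p·σ. Here z_{0.12} = -1.175, z_{0.67} = 0.4399.
So 0.82 = μ − 1.175σ and 1.3 = μ + 0.4399σ.
Subtracting: σ = (1.3 − 0.82)/(0.4399 − (-1.175)) = 0.30.
Then μ = 0.82 − (-1.175)·0.30 = 1.17.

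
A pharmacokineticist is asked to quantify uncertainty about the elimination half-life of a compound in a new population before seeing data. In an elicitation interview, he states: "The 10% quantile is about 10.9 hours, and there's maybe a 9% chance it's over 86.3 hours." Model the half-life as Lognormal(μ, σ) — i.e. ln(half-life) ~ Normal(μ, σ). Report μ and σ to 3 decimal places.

If T ~ Lognormal(μ,σ) then ln T ~ Normal(μ,σ), so the p-quantile of ln T is μ + z_p·σ.
ln(10.9) = 2.389 and ln(86.3) = 4.458; z_{0.1} = -1.282, z_{0.91} = 1.341.
σ = (4.458 − 2.389)/(1.341 − (-1.282)) = 0.789.
μ = 2.389 − (-1.282)·0.789 = 3.400.

μ ≈ 3.400, σ ≈ 0.789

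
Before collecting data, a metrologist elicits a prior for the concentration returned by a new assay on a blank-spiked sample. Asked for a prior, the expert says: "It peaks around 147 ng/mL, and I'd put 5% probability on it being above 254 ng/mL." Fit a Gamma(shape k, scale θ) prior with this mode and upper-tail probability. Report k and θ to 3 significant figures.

Gamma(k,θ) with k>1 has mode (k−1)θ, so θ = 147/(k−1).
Need P(X < 254) = 0.95 with θ tied to k this way. Start at k = 2, θ = 147: P(X<254) ≈ 0.515.
Too low — raise k to concentrate. Iterating converges to k ≈ 10.3.
Then θ = 147/(10.3−1) ≈ 15.8.

k ≈ 10.3, θ ≈ 15.8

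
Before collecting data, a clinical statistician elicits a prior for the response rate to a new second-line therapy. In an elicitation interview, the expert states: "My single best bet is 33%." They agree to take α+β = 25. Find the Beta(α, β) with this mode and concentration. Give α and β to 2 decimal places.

α = 8.59, β = 16.41

For α,β > 1 the Beta mode is (α−1)/(α+β−2). With α+β = 25, the mode is (α−1)/23.
Set (α−1)/23 = 0.33 → α = 1 + 0.33·23 = 8.59.
β = 25 − α = 16.41.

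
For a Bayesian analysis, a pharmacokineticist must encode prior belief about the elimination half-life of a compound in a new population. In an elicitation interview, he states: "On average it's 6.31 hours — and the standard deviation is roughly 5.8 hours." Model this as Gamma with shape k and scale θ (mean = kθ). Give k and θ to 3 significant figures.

For Gamma(k, scale θ): mean = kθ, variance = kθ², so CV = 1/√k.
CV = SD/mean = 5.8/6.31 = 0.9192, hence k = 1/CV² = 1.18.
Then θ = mean/k = 6.31/1.18 = 5.33.

k ≈ 1.18, θ ≈ 5.33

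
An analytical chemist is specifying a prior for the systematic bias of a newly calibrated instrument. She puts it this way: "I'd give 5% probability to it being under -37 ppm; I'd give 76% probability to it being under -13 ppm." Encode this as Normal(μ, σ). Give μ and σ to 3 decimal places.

μ = -20.210, σ = 10.208

The p-quantile of Normal(μ,σ) is μ + z_p·σ, with z_{0.05} = -1.645 and z_{0.76} = 0.7063.
Eliminate σ: μ = (z₂·x₁ − z₁·x₂)/(z₂ − z₁) = (0.7063·-37 − (-1.645)·-13)/2.351 = -20.210.
Then σ = (x₂ − x₁)/(z₂ − z₁) = (-13 − -37)/2.351 = 10.208.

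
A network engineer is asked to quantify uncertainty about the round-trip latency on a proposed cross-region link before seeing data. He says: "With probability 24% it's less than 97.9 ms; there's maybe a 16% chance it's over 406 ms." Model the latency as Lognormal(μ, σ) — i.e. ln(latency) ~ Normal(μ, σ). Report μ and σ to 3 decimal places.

If T ~ Lognormal(μ,σ) then ln T ~ Normal(μ,σ), so the p-quantile of ln T is μ + z_p·σ.
ln(97.9) = 4.584 and ln(406) = 6.006; z_{0.24} = -0.7063, z_{0.84} = 0.9945.
σ = (6.006 − 4.584)/(0.9945 − (-0.7063)) = 0.836.
μ = 4.584 − (-0.7063)·0.836 = 5.175.

μ ≈ 5.175, σ ≈ 0.836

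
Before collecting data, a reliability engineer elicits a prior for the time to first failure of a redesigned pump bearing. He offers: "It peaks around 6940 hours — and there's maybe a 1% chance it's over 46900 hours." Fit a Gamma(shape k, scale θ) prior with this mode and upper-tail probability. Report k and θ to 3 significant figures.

Gamma(k,θ) with k>1 has mode (k−1)θ, so θ = 6940/(k−1).
Need P(X < 46900) = 0.99 with θ tied to k this way. Start at k = 2, θ = 6940: P(X<46900) ≈ 0.991.
Too high — lower k to spread out. Iterating converges to k ≈ 1.98.
Then θ = 6940/(1.98−1) ≈ 7110.

k ≈ 1.98, θ ≈ 7110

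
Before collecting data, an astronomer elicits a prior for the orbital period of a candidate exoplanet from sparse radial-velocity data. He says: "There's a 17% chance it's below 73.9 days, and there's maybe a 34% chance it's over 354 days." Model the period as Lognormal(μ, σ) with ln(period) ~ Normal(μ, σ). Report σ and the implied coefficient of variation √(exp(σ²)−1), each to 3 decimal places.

If T ~ Lognormal(μ,σ) then ln T ~ Normal(μ,σ), so the p-quantile of ln T is μ + z_p·σ.
ln(73.9) = 4.303 and ln(354) = 5.869; z_{0.17} = -0.9542, z_{0.66} = 0.4125.
σ = (5.869 − 4.303)/(0.4125 − (-0.9542)) = 1.146.
μ = 4.303 − (-0.9542)·1.146 = 5.396.
CV = √(exp(σ²)−1) = √(exp(1.3140)−1) = 1.650.

σ ≈ 1.146, CV ≈ 1.650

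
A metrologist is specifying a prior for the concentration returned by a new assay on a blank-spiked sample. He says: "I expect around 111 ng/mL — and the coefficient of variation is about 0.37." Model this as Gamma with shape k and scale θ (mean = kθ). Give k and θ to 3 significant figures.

For Gamma(k, scale θ): mean = kθ, variance = kθ², so CV = 1/√k.
CV = 0.37, hence k = 1/CV² = 7.3.
Then θ = mean/k = 111/7.3 = 15.2.

k ≈ 7.3, θ ≈ 15.2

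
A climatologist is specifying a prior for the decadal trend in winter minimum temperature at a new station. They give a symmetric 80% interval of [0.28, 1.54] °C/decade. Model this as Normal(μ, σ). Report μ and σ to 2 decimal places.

μ = 0.91, σ = 0.49

A symmetric 80% interval runs μ ± z·σ with z = 1.282.
Half-width = 0.63, so σ = 0.63/1.282 = 0.49.
μ is the interval midpoint, 0.91.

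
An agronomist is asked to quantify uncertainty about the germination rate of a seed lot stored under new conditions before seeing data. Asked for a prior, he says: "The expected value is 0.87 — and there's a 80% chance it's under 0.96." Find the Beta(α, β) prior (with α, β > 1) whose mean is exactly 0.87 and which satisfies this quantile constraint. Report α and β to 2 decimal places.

α ≈ 8.13, β ≈ 1.21

With mean 0.87 fixed, write α = 0.87s, β = 0.13s where s = α+β.
Need P(θ < 0.96) = 0.8 under Beta(0.87s, 0.13s). Normal approximation: (q−m)/√(m(1−m)/s) ≈ z_{0.8} = 0.842, so s ≈ 0.87·0.13·(0.842)²/(0.96−0.87)² = 9.9.
At s = 9.9: P(θ<0.96) ≈ 0.811. Adjusting to match 0.8 gives s ≈ 9.34.
So α = 0.87·9.34 ≈ 8.13, β = 0.13·9.34 ≈ 1.21.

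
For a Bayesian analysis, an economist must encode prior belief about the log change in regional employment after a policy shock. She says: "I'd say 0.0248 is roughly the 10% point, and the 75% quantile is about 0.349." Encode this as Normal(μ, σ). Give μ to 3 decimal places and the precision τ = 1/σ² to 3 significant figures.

μ = 0.237, τ = 36.4

For Normal(μ,σ), the p-quantile is μ + z_p·σ. Here z_{0.1} = -1.282, z_{0.75} = 0.6745.
So 0.0248 = μ − 1.282σ and 0.349 = μ + 0.6745σ.
Subtracting: σ = (0.349 − 0.0248)/(0.6745 − (-1.282)) = 0.166.
Then μ = 0.0248 − (-1.282)·0.166 = 0.237.
Precision τ = 1/σ² = 1/0.1657² = 36.4.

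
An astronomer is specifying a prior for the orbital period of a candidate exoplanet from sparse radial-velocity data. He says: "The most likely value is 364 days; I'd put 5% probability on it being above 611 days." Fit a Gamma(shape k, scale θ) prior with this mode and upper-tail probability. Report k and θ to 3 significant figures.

k ≈ 11.4, θ ≈ 35

Gamma(k,θ) with k>1 has mode (k−1)θ, so θ = 364/(k−1).
Need P(X < 611) = 0.95 with θ tied to k this way. Start at k = 2, θ = 364: P(X<611) ≈ 0.500.
Too low — raise k to concentrate. Iterating converges to k ≈ 11.4.
Then θ = 364/(11.4−1) ≈ 35.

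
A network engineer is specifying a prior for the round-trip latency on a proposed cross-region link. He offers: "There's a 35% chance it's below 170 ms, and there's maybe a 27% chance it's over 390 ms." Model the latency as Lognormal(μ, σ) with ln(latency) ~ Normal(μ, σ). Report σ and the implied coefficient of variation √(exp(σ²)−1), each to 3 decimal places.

σ ≈ 0.832, CV ≈ 0.999

If T ~ Lognormal(μ,σ) then ln T ~ Normal(μ,σ), so the p-quantile of ln T is μ + z_p·σ.
ln(170) = 5.136 and ln(390) = 5.966; z_{0.35} = -0.3853, z_{0.73} = 0.6128.
σ = (5.966 − 5.136)/(0.6128 − (-0.3853)) = 0.832.
μ = 5.136 − (-0.3853)·0.832 = 5.456.
CV = √(exp(σ²)−1) = √(exp(0.6921)−1) = 0.999.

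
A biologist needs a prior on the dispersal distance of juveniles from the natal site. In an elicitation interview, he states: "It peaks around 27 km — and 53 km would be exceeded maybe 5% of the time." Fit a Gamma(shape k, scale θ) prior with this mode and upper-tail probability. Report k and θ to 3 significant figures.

k ≈ 7.1, θ ≈ 4.43

Gamma(k,θ) with k>1 has mode (k−1)θ, so θ = 27/(k−1).
Need P(X < 53) = 0.95 with θ tied to k this way. Start at k = 2, θ = 27: P(X<53) ≈ 0.584.
Too low — raise k to concentrate. Iterating converges to k ≈ 7.1.
Then θ = 27/(7.1−1) ≈ 4.43.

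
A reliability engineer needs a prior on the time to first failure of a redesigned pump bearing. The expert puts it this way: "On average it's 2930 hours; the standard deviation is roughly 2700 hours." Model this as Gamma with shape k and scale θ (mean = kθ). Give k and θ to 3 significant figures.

For Gamma(k, scale θ): mean = kθ, variance = kθ², so CV = 1/√k.
CV = SD/mean = 2700/2930 = 0.9215, hence k = 1/CV² = 1.18.
Then θ = mean/k = 2930/1.18 = 2490.

k ≈ 1.18, θ ≈ 2490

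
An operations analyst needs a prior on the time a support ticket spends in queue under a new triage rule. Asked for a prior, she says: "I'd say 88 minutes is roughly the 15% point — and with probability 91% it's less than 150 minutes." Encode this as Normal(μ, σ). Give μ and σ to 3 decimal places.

μ = 115.031, σ = 26.081

For Normal(μ,σ), the p-quantile is μ + z_p·σ. Here z_{0.15} = -1.036, z_{0.91} = 1.341.
So 88 = μ − 1.036σ and 150 = μ + 1.341σ.
Subtracting: σ = (150 − 88)/(1.341 − (-1.036)) = 26.081.
Then μ = 88 − (-1.036)·26.081 = 115.031.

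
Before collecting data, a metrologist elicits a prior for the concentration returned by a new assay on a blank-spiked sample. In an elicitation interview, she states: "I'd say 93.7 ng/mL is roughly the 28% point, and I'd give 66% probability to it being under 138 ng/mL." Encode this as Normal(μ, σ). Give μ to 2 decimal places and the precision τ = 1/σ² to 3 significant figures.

μ = 119.64, τ = 0.000505

The p-quantile of Normal(μ,σ) is μ + z_p·σ, with z_{0.28} = -0.5828 and z_{0.66} = 0.4125.
Eliminate σ: μ = (z₂·x₁ − z₁·x₂)/(z₂ − z₁) = (0.4125·93.7 − (-0.5828)·138)/0.9953 = 119.64.
Then σ = (x₂ − x₁)/(z₂ − z₁) = (138 − 93.7)/0.9953 = 44.51.
Precision τ = 1/σ² = 1/44.51² = 0.000505.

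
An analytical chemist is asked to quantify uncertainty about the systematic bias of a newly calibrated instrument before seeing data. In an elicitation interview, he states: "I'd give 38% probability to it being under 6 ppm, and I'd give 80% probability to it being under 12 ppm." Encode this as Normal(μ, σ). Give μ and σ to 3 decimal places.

The p-quantile of Normal(μ,σ) is μ + z_p·σ, with z_{0.38} = -0.3055 and z_{0.8} = 0.8416.
Eliminate σ: μ = (z₂·x₁ − z₁·x₂)/(z₂ − z₁) = (0.8416·6 − (-0.3055)·12)/1.147 = 7.598.
Then σ = (x₂ − x₁)/(z₂ − z₁) = (12 − 6)/1.147 = 5.231.

μ = 7.598, σ = 5.231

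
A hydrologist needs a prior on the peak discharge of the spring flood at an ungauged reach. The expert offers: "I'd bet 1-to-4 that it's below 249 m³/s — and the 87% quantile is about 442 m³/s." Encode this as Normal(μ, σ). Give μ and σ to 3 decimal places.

For Normal(μ,σ), the p-quantile is μ + z_p·σ. Here z_{0.2} = -0.8416, z_{0.87} = 1.126.
So 249 = μ − 0.8416σ and 442 = μ + 1.126σ.
Subtracting: σ = (442 − 249)/(1.126 − (-0.8416)) = 98.068.
Then μ = 249 − (-0.8416)·98.068 = 331.537.

μ = 331.537, σ = 98.068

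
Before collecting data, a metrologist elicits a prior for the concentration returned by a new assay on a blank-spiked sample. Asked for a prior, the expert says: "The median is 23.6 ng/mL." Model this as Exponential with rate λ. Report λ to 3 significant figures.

Exponential median = ln 2 / λ, so λ = ln 2 / 23.6 = 0.0294.

λ ≈ 0.0294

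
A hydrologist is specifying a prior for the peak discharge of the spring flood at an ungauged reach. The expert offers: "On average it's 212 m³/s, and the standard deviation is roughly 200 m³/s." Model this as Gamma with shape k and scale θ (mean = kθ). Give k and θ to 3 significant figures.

k ≈ 1.12, θ ≈ 189

For Gamma(k, scale θ): mean = kθ, variance = kθ², so CV = 1/√k.
CV = SD/mean = 200/212 = 0.9434, hence k = 1/CV² = 1.12.
Then θ = mean/k = 212/1.12 = 189.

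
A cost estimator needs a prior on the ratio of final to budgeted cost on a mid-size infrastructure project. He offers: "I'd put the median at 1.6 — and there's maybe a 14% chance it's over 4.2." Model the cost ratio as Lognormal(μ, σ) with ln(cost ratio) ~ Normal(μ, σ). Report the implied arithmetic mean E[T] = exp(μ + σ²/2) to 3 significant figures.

If T ~ Lognormal(μ,σ) then ln T ~ Normal(μ,σ), so the p-quantile of ln T is μ + z_p·σ.
ln(1.6) = 0.47 and ln(4.2) = 1.435; z_{0.5} = 0, z_{0.86} = 1.08.
σ = (1.435 − 0.47)/(1.08 − (0)) = 0.893.
μ = 0.47 − (0)·0.893 = 0.470.
E[T] = exp(μ + σ²/2) = exp(0.470 + 0.3990) = 2.38.

E[T] ≈ 2.38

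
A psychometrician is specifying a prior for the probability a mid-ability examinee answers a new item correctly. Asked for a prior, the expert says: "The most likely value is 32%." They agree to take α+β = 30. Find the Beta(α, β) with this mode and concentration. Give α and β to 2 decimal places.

α = 9.96, β = 20.04

For α,β > 1 the Beta mode is (α−1)/(α+β−2). With α+β = 30, the mode is (α−1)/28.
Set (α−1)/28 = 0.32 → α = 1 + 0.32·28 = 9.96.
β = 30 − α = 20.04.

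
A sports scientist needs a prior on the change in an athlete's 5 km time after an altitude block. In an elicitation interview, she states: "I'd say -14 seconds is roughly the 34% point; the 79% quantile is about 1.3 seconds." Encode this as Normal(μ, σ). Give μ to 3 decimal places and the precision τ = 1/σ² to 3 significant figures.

The p-quantile of Normal(μ,σ) is μ + z_p·σ, with z_{0.34} = -0.4125 and z_{0.79} = 0.8064.
Eliminate σ: μ = (z₂·x₁ − z₁·x₂)/(z₂ − z₁) = (0.8064·-14 − (-0.4125)·1.3)/1.219 = -8.823.
Then σ = (x₂ − x₁)/(z₂ − z₁) = (1.3 − -14)/1.219 = 12.552.
Precision τ = 1/σ² = 1/12.55² = 0.00635.

μ = -8.823, τ = 0.00635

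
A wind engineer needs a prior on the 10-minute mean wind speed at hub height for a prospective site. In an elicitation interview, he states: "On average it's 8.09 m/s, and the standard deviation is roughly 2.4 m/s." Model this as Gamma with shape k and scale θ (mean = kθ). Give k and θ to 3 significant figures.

For Gamma(k, scale θ): mean = kθ, variance = kθ², so CV = 1/√k.
CV = SD/mean = 2.4/8.09 = 0.2967, hence k = 1/CV² = 11.4.
Then θ = mean/k = 8.09/11.4 = 0.712.

k ≈ 11.4, θ ≈ 0.712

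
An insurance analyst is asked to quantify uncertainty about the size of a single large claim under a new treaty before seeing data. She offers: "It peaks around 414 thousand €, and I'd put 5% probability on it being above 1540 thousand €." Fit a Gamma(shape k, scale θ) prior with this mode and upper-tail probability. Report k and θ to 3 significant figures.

k ≈ 2.48, θ ≈ 280

Gamma(k,θ) with k>1 has mode (k−1)θ, so θ = 414/(k−1).
Need P(X < 1540) = 0.95 with θ tied to k this way. Start at k = 2, θ = 414: P(X<1540) ≈ 0.886.
Too low — raise k to concentrate. Iterating converges to k ≈ 2.48.
Then θ = 414/(2.48−1) ≈ 280.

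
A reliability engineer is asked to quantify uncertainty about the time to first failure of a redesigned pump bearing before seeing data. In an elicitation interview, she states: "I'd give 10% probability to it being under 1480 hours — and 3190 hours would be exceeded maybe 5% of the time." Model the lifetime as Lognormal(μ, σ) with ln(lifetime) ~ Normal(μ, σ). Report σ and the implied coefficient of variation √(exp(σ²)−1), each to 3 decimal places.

σ ≈ 0.262, CV ≈ 0.267

If T ~ Lognormal(μ,σ) then ln T ~ Normal(μ,σ), so the p-quantile of ln T is μ + z_p·σ.
ln(1480) = 7.3 and ln(3190) = 8.068; z_{0.1} = -1.282, z_{0.95} = 1.645.
σ = (8.068 − 7.3)/(1.645 − (-1.282)) = 0.262.
μ = 7.3 − (-1.282)·0.262 = 7.636.
CV = √(exp(σ²)−1) = √(exp(0.0689)−1) = 0.267.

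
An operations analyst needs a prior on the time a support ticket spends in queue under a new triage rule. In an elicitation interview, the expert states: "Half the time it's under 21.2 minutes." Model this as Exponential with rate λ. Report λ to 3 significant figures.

λ ≈ 0.0327

Exponential median = ln 2 / λ, so λ = ln 2 / 21.2 = 0.0327.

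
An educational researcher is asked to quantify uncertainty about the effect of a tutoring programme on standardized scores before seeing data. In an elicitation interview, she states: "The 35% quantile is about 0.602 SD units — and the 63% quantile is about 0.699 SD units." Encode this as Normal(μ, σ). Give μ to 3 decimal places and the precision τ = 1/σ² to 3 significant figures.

μ = 0.654, τ = 54.7

The p-quantile of Normal(μ,σ) is μ + z_p·σ, with z_{0.35} = -0.3853 and z_{0.63} = 0.3319.
Eliminate σ: μ = (z₂·x₁ − z₁·x₂)/(z₂ − z₁) = (0.3319·0.602 − (-0.3853)·0.699)/0.7172 = 0.654.
Then σ = (x₂ − x₁)/(z₂ − z₁) = (0.699 − 0.602)/0.7172 = 0.135.
Precision τ = 1/σ² = 1/0.1353² = 54.7.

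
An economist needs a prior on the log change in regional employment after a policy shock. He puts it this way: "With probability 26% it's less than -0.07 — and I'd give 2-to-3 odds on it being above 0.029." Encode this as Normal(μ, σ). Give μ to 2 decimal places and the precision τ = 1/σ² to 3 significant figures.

μ = 0.00, τ = 82

The p-quantile of Normal(μ,σ) is μ + z_p·σ, with z_{0.26} = -0.6433 and z_{0.6} = 0.2533.
Eliminate σ: μ = (z₂·x₁ − z₁·x₂)/(z₂ − z₁) = (0.2533·-0.07 − (-0.6433)·0.029)/0.8967 = 0.00.
Then σ = (x₂ − x₁)/(z₂ − z₁) = (0.029 − -0.07)/0.8967 = 0.11.
Precision τ = 1/σ² = 1/0.1104² = 82.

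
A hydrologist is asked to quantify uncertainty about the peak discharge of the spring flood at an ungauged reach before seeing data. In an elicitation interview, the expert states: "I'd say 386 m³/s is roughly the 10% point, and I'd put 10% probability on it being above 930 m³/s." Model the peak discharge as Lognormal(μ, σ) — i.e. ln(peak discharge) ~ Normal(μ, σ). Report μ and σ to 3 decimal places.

μ ≈ 6.396, σ ≈ 0.343

If T ~ Lognormal(μ,σ) then ln T ~ Normal(μ,σ), so the p-quantile of ln T is μ + z_p·σ.
ln(386) = 5.956 and ln(930) = 6.835; z_{0.1} = -1.282, z_{0.9} = 1.282.
σ = (6.835 − 5.956)/(1.282 − (-1.282)) = 0.343.
μ = 5.956 − (-1.282)·0.343 = 6.396.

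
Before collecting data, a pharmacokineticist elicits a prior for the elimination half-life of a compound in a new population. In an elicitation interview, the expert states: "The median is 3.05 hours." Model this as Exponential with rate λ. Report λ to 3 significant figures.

λ ≈ 0.227

Exponential median = ln 2 / λ, so λ = ln 2 / 3.05 = 0.227.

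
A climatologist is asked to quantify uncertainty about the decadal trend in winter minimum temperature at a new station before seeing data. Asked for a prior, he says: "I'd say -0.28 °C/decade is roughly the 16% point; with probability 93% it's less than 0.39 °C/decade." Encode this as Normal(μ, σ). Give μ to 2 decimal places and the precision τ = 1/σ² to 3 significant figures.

μ = -0.01, τ = 13.6

The p-quantile of Normal(μ,σ) is μ + z_p·σ, with z_{0.16} = -0.9945 and z_{0.93} = 1.476.
Eliminate σ: μ = (z₂·x₁ − z₁·x₂)/(z₂ − z₁) = (1.476·-0.28 − (-0.9945)·0.39)/2.47 = -0.01.
Then σ = (x₂ − x₁)/(z₂ − z₁) = (0.39 − -0.28)/2.47 = 0.27.
Precision τ = 1/σ² = 1/0.2712² = 13.6.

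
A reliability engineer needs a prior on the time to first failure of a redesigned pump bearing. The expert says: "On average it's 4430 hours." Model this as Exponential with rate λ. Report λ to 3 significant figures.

λ ≈ 0.000226

Exponential mean = 1/λ, so λ = 1/4430.0 = 0.000226.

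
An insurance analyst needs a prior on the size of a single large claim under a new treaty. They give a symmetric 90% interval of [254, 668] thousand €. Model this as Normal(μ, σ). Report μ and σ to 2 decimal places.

μ = 461.00, σ = 125.85

A symmetric 90% interval runs μ ± z·σ with z = 1.645.
Half-width = 207, so σ = 207/1.645 = 125.85.
μ is the interval midpoint, 461.00.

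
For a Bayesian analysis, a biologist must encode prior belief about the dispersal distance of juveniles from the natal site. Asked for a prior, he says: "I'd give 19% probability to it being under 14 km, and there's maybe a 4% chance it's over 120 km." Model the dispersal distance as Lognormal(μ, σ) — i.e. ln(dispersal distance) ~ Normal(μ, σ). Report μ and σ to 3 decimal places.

If T ~ Lognormal(μ,σ) then ln T ~ Normal(μ,σ), so the p-quantile of ln T is μ + z_p·σ.
ln(14) = 2.639 and ln(120) = 4.787; z_{0.19} = -0.8779, z_{0.96} = 1.751.
σ = (4.787 − 2.639)/(1.751 − (-0.8779)) = 0.817.
μ = 2.639 − (-0.8779)·0.817 = 3.357.

μ ≈ 3.357, σ ≈ 0.817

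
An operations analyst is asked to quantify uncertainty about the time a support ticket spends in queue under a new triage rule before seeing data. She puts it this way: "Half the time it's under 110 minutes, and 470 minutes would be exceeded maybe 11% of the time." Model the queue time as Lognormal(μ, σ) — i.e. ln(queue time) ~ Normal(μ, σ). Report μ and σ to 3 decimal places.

μ ≈ 4.700, σ ≈ 1.184

If T ~ Lognormal(μ,σ) then ln T ~ Normal(μ,σ), so the p-quantile of ln T is μ + z_p·σ.
ln(110) = 4.7 and ln(470) = 6.153; z_{0.5} = 0, z_{0.89} = 1.227.
σ = (6.153 − 4.7)/(1.227 − (0)) = 1.184.
μ = 4.7 − (0)·1.184 = 4.700.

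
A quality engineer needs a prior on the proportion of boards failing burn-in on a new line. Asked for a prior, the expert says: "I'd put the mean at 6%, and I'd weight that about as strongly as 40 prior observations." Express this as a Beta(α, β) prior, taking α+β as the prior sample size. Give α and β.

Under the effective-sample-size interpretation, Beta(α, β) has prior mean α/(α+β) and prior sample size α+β.
So α+β = 40 and α/(α+β) = 0.06, giving α = 0.06·40 = 2.4 and β = 40 − 2.4 = 37.6.

α = 2.4, β = 37.6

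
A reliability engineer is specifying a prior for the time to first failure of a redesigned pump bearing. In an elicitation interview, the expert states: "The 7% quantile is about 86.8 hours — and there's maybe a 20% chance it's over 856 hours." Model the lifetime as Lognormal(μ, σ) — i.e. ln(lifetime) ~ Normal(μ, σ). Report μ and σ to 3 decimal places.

μ ≈ 5.921, σ ≈ 0.988

If T ~ Lognormal(μ,σ) then ln T ~ Normal(μ,σ), so the p-quantile of ln T is μ + z_p·σ.
ln(86.8) = 4.464 and ln(856) = 6.752; z_{0.07} = -1.476, z_{0.8} = 0.8416.
σ = (6.752 − 4.464)/(0.8416 − (-1.476)) = 0.988.
μ = 4.464 − (-1.476)·0.988 = 5.921.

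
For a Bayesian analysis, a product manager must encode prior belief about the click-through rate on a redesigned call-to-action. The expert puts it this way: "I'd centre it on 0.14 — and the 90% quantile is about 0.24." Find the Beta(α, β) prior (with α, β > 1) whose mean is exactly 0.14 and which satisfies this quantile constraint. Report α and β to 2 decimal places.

α ≈ 3.00, β ≈ 18.45

With mean 0.14 fixed, write α = 0.14s, β = 0.86s where s = α+β.
Need P(θ < 0.24) = 0.9 under Beta(0.14s, 0.86s). Normal approximation: (q−m)/√(m(1−m)/s) ≈ z_{0.9} = 1.28, so s ≈ 0.14·0.86·(1.28)²/(0.24−0.14)² = 19.8.
At s = 19.8: P(θ<0.24) ≈ 0.893. Adjusting to match 0.9 gives s ≈ 21.45.
So α = 0.14·21.45 ≈ 3.00, β = 0.86·21.45 ≈ 18.45.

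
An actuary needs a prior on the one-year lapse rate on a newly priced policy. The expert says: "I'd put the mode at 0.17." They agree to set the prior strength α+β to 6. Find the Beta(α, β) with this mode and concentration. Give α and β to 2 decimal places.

α = 1.68, β = 4.32

For α,β > 1 the Beta mode is (α−1)/(α+β−2). With α+β = 6, the mode is (α−1)/4.
Set (α−1)/4 = 0.17 → α = 1 + 0.17·4 = 1.68.
β = 6 − α = 4.32.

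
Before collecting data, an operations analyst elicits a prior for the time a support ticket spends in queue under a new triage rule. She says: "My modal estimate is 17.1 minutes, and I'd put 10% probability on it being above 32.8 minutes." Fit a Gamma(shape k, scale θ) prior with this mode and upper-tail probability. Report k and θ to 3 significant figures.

Gamma(k,θ) with k>1 has mode (k−1)θ, so θ = 17.1/(k−1).
Need P(X < 32.8) = 0.9 with θ tied to k this way. Start at k = 2, θ = 17.1: P(X<32.8) ≈ 0.571.
Too low — raise k to concentrate. Iterating converges to k ≈ 5.51.
Then θ = 17.1/(5.51−1) ≈ 3.79.

k ≈ 5.51, θ ≈ 3.79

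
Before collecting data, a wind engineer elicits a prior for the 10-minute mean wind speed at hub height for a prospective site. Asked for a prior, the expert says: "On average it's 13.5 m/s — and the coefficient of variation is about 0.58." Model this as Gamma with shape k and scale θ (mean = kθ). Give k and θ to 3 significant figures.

k ≈ 2.97, θ ≈ 4.54

For Gamma(k, scale θ): mean = kθ, variance = kθ², so CV = 1/√k.
CV = 0.58, hence k = 1/CV² = 2.97.
Then θ = mean/k = 13.5/2.97 = 4.54.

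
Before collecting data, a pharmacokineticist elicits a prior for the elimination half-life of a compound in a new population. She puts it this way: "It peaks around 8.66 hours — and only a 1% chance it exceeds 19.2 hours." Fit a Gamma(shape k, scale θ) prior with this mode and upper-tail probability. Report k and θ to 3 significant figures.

Gamma(k,θ) with k>1 has mode (k−1)θ, so θ = 8.66/(k−1).
Need P(X < 19.2) = 0.99 with θ tied to k this way. Start at k = 2, θ = 8.66: P(X<19.2) ≈ 0.650.
Too low — raise k to concentrate. Iterating converges to k ≈ 8.59.
Then θ = 8.66/(8.59−1) ≈ 1.14.

k ≈ 8.59, θ ≈ 1.14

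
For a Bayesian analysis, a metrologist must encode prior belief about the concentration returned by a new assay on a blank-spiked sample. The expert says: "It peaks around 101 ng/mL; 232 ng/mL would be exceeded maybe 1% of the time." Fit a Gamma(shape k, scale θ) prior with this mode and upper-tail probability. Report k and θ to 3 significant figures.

Gamma(k,θ) with k>1 has mode (k−1)θ, so θ = 101/(k−1).
Need P(X < 232) = 0.99 with θ tied to k this way. Start at k = 2, θ = 101: P(X<232) ≈ 0.668.
Too low — raise k to concentrate. Iterating converges to k ≈ 7.91.
Then θ = 101/(7.91−1) ≈ 14.6.

k ≈ 7.91, θ ≈ 14.6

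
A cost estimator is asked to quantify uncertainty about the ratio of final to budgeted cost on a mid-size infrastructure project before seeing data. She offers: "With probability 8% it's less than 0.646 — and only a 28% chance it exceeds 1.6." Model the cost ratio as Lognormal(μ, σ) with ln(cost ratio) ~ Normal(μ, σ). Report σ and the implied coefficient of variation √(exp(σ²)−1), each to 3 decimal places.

σ ≈ 0.456, CV ≈ 0.481

If T ~ Lognormal(μ,σ) then ln T ~ Normal(μ,σ), so the p-quantile of ln T is μ + z_p·σ.
ln(0.646) = -0.437 and ln(1.6) = 0.47; z_{0.08} = -1.405, z_{0.72} = 0.5828.
σ = (0.47 − -0.437)/(0.5828 − (-1.405)) = 0.456.
μ = -0.437 − (-1.405)·0.456 = 0.204.
CV = √(exp(σ²)−1) = √(exp(0.2082)−1) = 0.481.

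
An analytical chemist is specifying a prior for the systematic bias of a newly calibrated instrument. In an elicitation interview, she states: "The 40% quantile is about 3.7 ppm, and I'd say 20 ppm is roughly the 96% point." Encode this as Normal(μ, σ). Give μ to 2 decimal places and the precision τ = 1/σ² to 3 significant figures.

μ = 5.76, τ = 0.0151

The p-quantile of Normal(μ,σ) is μ + z_p·σ, with z_{0.4} = -0.2533 and z_{0.96} = 1.751.
Eliminate σ: μ = (z₂·x₁ − z₁·x₂)/(z₂ − z₁) = (1.751·3.7 − (-0.2533)·20)/2.004 = 5.76.
Then σ = (x₂ − x₁)/(z₂ − z₁) = (20 − 3.7)/2.004 = 8.13.
Precision τ = 1/σ² = 1/8.134² = 0.0151.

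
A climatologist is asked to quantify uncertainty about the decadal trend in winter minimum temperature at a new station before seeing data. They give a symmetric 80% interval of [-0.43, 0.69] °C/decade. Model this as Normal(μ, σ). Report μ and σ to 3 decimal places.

μ = 0.130, σ = 0.437

A symmetric 80% interval runs μ ± z·σ with z = 1.282.
Half-width = 0.56, so σ = 0.56/1.282 = 0.437.
μ is the interval midpoint, 0.130.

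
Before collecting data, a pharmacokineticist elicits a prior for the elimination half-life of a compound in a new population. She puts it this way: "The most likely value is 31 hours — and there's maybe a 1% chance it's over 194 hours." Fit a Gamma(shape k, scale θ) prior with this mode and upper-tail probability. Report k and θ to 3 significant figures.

Gamma(k,θ) with k>1 has mode (k−1)θ, so θ = 31/(k−1).
Need P(X < 194) = 0.99 with θ tied to k this way. Start at k = 2, θ = 31: P(X<194) ≈ 0.986.
Too low — raise k to concentrate. Iterating converges to k ≈ 2.09.
Then θ = 31/(2.09−1) ≈ 28.5.

k ≈ 2.09, θ ≈ 28.5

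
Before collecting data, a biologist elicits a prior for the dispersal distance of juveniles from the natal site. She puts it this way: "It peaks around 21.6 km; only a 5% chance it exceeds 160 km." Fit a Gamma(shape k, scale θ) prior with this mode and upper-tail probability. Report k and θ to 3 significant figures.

k ≈ 1.54, θ ≈ 40.3

Gamma(k,θ) with k>1 has mode (k−1)θ, so θ = 21.6/(k−1).
Need P(X < 160) = 0.95 with θ tied to k this way. Start at k = 2, θ = 21.6: P(X<160) ≈ 0.995.
Too high — lower k to spread out. Iterating converges to k ≈ 1.54.
Then θ = 21.6/(1.54−1) ≈ 40.3.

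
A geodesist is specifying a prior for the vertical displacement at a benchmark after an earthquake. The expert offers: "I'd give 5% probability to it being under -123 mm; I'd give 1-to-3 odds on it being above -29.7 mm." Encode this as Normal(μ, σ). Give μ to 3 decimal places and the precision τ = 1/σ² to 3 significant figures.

For Normal(μ,σ), the p-quantile is μ + z_p·σ. Here z_{0.05} = -1.645, z_{0.75} = 0.6745.
So -123 = μ − 1.645σ and -29.7 = μ + 0.6745σ.
Subtracting: σ = (-29.7 − -123)/(0.6745 − (-1.645)) = 40.227.
Then μ = -123 − (-1.645)·40.227 = -56.833.
Precision τ = 1/σ² = 1/40.23² = 0.000618.

μ = -56.833, τ = 0.000618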